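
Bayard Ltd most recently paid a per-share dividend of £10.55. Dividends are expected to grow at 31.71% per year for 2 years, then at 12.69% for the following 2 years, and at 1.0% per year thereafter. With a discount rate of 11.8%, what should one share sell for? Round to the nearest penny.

Three-stage DDM. Project D₁…D_4; terminal Gordon value at t=4 with g = 0.01; discount at r = 0.118.
D_1 = 13.8954
D_2 = 18.3016
D_3 = 20.6241
D_4 = 23.2413
TV_4 = 23.4737/(0.118−0.01) = 217.3493
P₀ = Σ Dₜ/(1+r)ᵗ + TV_4/(1+r)^4 = 195.8265

£195.83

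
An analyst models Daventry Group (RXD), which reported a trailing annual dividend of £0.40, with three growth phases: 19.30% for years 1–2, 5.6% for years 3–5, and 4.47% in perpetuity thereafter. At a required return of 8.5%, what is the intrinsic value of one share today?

£13.86

Three-stage DDM. Project D₁…D_5; terminal Gordon value at t=5 with g = 0.0447; discount at r = 0.085.
D_1 = 0.4772
D_2 = 0.5693
D_3 = 0.6012
D_4 = 0.6348
D_5 = 0.6704
TV_5 = 0.7004/(0.085−0.0447) = 17.3788
P₀ = Σ Dₜ/(1+r)ᵗ + TV_5/(1+r)^5 = 13.8557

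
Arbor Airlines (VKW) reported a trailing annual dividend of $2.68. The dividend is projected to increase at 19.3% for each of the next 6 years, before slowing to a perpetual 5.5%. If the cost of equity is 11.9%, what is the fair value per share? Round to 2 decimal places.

$85.11

Two-stage DDM. Project D₁…D_6 at 0.193, terminal growth 0.055, discount at r = 0.119.
D_1 = 3.1972
D_2 = 3.8143
D_3 = 4.5505
D_4 = 5.4287
D_5 = 6.4764
D_6 = 7.7264
Terminal value at t=6: TV = D_7/(r−g) = 8.1514/(0.119−0.055) = 127.3650
P₀ = 3.1972/(1+0.119)^1 + 3.8143/(1+0.119)^2 + 4.5505/(1+0.119)^3 + 5.4287/(1+0.119)^4 + 6.4764/(1+0.119)^5 + 7.7264/(1+0.119)^6 + 127.3650/(1+0.119)^6 = 85.1141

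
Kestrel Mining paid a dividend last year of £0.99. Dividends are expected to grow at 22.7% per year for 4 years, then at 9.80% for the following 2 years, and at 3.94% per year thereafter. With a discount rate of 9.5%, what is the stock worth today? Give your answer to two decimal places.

Three-stage DDM. Project D₁…D_6; terminal Gordon value at t=6 with g = 0.0394; discount at r = 0.095.
D_1 = 1.2147
D_2 = 1.4905
D_3 = 1.8288
D_4 = 2.2440
D_5 = 2.4639
D_6 = 2.7053
TV_6 = 2.8119/(0.095−0.0394) = 50.5739
P₀ = Σ Dₜ/(1+r)ᵗ + TV_6/(1+r)^6 = 37.7794

£37.78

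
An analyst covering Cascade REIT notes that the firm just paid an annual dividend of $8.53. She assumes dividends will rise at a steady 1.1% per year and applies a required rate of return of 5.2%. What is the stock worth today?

Gordon growth model: P₀ = D₁/(r − g). D₁ = 8.53 × (1 + 0.011) = 8.6238.
P₀ = 8.6238 / (0.052 − 0.011) = 8.6238 / 0.041 = 210.3373

$210.34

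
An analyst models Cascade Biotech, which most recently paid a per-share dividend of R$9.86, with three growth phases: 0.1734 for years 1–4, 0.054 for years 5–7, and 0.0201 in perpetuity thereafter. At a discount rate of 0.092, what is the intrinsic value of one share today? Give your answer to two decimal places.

Three-stage DDM. Project D₁…D_7; terminal Gordon value at t=7 with g = 0.0201; discount at r = 0.092.
D_1 = 11.5697
D_2 = 13.5759
D_3 = 15.9300
D_4 = 18.6922
D_5 = 19.7016
D_6 = 20.7655
D_7 = 21.8868
TV_7 = 22.3268/(0.092−0.0201) = 310.5253
P₀ = Σ Dₜ/(1+r)ᵗ + TV_7/(1+r)^7 = 251.8150

R$251.81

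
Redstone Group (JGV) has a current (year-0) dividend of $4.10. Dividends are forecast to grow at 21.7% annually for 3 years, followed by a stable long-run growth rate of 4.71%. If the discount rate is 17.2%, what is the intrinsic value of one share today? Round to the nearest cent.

Two-stage DDM. Project D₁…D_3 at 0.217, terminal growth 0.0471, discount at r = 0.172.
D_1 = 4.9897
D_2 = 6.0725
D_3 = 7.3902
Terminal value at t=3: TV = D_4/(r−g) = 7.7383/(0.172−0.0471) = 61.9557
P₀ = 4.9897/(1+0.172)^1 + 6.0725/(1+0.172)^2 + 7.3902/(1+0.172)^3 + 61.9557/(1+0.172)^3 = 51.7546

$51.75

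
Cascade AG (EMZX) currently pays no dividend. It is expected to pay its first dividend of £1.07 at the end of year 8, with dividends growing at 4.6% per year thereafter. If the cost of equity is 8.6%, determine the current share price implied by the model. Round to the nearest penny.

Deferred-dividend DDM. At t=7 the remaining stream is a growing perpetuity with first payment D_8 = 1.07.
V_7 = D_8/(r−g) = 1.07/(0.086−0.046) = 26.7500
P₀ = V_7/(1+r)^7 = 26.7500/(1+0.086)^7 = 15.0146

£15.01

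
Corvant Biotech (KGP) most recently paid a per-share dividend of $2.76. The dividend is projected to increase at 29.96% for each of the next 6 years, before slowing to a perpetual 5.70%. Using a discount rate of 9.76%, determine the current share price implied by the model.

$229.17

Two-stage DDM. Project D₁…D_6 at 0.2996, terminal growth 0.057, discount at r = 0.0976.
D_1 = 3.5869
D_2 = 4.6615
D_3 = 6.0581
D_4 = 7.8731
D_5 = 10.2319
D_6 = 13.2974
Terminal value at t=6: TV = D_7/(r−g) = 14.0554/(0.0976−0.057) = 346.1914
P₀ = 3.5869/(1+0.0976)^1 + 4.6615/(1+0.0976)^2 + 6.0581/(1+0.0976)^3 + 7.8731/(1+0.0976)^4 + 10.2319/(1+0.0976)^5 + 13.2974/(1+0.0976)^6 + 346.1914/(1+0.0976)^6 = 229.1653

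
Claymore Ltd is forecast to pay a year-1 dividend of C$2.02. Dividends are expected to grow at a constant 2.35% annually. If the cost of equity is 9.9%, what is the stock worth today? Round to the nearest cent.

C$26.75

Gordon growth model: P₀ = D₁/(r − g), with D₁ = 2.02 given directly.
P₀ = 2.0200 / (0.099 − 0.0235) = 2.0200 / 0.0755 = 26.7550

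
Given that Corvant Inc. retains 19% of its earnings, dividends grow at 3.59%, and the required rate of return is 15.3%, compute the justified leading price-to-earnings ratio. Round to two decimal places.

Payout ratio b = 1 − 0.19 = 0.81.
Justified leading P/E = b/(r−g) = 0.81/(0.153−0.0359) = 6.9172

6.92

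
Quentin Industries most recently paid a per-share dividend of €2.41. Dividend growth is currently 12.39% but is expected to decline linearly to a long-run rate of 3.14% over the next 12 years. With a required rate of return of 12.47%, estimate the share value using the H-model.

H-model: P₀ = D₀[(1+g_L) + H(g_S−g_L)]/(r−g_L), with H = 12/2 = 6.
P₀ = 2.41 × [(1+0.0314) + 6×(0.1239−0.0314)] / (0.1247−0.0314)
   = 2.41 × 1.5864 / 0.0933 = 40.9777

€40.98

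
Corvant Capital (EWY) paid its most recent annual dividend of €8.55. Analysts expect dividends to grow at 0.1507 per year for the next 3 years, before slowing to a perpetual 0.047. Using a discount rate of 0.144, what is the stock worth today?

€119.87

Two-stage DDM. Project D₁…D_3 at 0.1507, terminal growth 0.047, discount at r = 0.144.
D_1 = 9.8385
D_2 = 11.3211
D_3 = 13.0272
Terminal value at t=3: TV = D_4/(r−g) = 13.6395/(0.144−0.047) = 140.6136
P₀ = 9.8385/(1+0.144)^1 + 11.3211/(1+0.144)^2 + 13.0272/(1+0.144)^3 + 140.6136/(1+0.144)^3 = 119.8697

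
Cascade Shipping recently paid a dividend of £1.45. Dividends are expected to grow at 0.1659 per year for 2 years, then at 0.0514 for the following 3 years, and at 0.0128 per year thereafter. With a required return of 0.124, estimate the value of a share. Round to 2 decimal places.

Three-stage DDM. Project D₁…D_5; terminal Gordon value at t=5 with g = 0.0128; discount at r = 0.124.
D_1 = 1.6906
D_2 = 1.9710
D_3 = 2.0723
D_4 = 2.1788
D_5 = 2.2908
TV_5 = 2.3202/(0.124−0.0128) = 20.8648
P₀ = Σ Dₜ/(1+r)ᵗ + TV_5/(1+r)^5 = 18.7956

£18.80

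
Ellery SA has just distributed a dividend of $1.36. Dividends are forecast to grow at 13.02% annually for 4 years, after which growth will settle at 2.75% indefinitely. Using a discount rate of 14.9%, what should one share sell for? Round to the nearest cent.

Two-stage DDM. Project D₁…D_4 at 0.1302, terminal growth 0.0275, discount at r = 0.149.
D_1 = 1.5371
D_2 = 1.7372
D_3 = 1.9634
D_4 = 2.2190
Terminal value at t=4: TV = D_5/(r−g) = 2.2800/(0.149−0.0275) = 18.7657
P₀ = 1.5371/(1+0.149)^1 + 1.7372/(1+0.149)^2 + 1.9634/(1+0.149)^3 + 2.2190/(1+0.149)^4 + 18.7657/(1+0.149)^4 = 15.9879

$15.99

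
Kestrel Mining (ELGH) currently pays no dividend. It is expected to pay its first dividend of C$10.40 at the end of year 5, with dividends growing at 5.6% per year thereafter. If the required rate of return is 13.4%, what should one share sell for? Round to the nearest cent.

Deferred-dividend DDM. At t=4 the remaining stream is a growing perpetuity with first payment D_5 = 10.40.
V_4 = D_5/(r−g) = 10.40/(0.134−0.056) = 133.3333
P₀ = V_4/(1+r)^4 = 133.3333/(1+0.134)^4 = 80.6281

C$80.63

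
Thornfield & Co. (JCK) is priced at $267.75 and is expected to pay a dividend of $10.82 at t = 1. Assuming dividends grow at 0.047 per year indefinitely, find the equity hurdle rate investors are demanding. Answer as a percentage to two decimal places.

8.74%

Rearranging the constant-growth DDM: r = D₁/P₀ + g.
r = 10.8200 / 267.75 + 0.047 = 0.04041 + 0.047 = 0.08741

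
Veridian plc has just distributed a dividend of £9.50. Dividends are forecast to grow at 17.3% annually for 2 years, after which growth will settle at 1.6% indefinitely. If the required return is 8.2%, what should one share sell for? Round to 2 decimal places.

£193.34

Two-stage DDM. Project D₁…D_2 at 0.173, terminal growth 0.016, discount at r = 0.082.
D_1 = 11.1435
D_2 = 13.0713
Terminal value at t=2: TV = D_3/(r−g) = 13.2805/(0.082−0.016) = 201.2192
P₀ = 11.1435/(1+0.082)^1 + 13.0713/(1+0.082)^2 + 201.2192/(1+0.082)^2 = 193.3400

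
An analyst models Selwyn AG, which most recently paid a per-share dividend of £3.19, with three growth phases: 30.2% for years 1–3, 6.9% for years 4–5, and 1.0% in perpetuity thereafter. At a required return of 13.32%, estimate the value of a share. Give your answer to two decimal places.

£56.88

Three-stage DDM. Project D₁…D_5; terminal Gordon value at t=5 with g = 0.01; discount at r = 0.1332.
D_1 = 4.1534
D_2 = 5.4077
D_3 = 7.0408
D_4 = 7.5266
D_5 = 8.0460
TV_5 = 8.1264/(0.1332−0.01) = 65.9614
P₀ = Σ Dₜ/(1+r)ᵗ + TV_5/(1+r)^5 = 56.8833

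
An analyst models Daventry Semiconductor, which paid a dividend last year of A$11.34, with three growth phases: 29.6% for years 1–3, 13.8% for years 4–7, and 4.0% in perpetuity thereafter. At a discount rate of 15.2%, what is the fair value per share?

Three-stage DDM. Project D₁…D_7; terminal Gordon value at t=7 with g = 0.04; discount at r = 0.152.
D_1 = 14.6966
D_2 = 19.0468
D_3 = 24.6847
D_4 = 28.0912
D_5 = 31.9678
D_6 = 36.3793
D_7 = 41.3997
TV_7 = 43.0557/(0.152−0.04) = 384.4257
P₀ = Σ Dₜ/(1+r)ᵗ + TV_7/(1+r)^7 = 248.6749

A$248.67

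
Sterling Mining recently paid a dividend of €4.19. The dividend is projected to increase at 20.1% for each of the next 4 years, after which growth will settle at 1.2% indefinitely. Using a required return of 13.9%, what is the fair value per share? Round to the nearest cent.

Two-stage DDM. Project D₁…D_4 at 0.201, terminal growth 0.012, discount at r = 0.139.
D_1 = 5.0322
D_2 = 6.0437
D_3 = 7.2584
D_4 = 8.7174
Terminal value at t=4: TV = D_5/(r−g) = 8.8220/(0.139−0.012) = 69.4645
P₀ = 5.0322/(1+0.139)^1 + 6.0437/(1+0.139)^2 + 7.2584/(1+0.139)^3 + 8.7174/(1+0.139)^4 + 69.4645/(1+0.139)^4 = 60.4415

€60.44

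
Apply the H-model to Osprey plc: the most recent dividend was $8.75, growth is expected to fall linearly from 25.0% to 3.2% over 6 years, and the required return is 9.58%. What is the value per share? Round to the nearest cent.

H-model: P₀ = D₀[(1+g_L) + H(g_S−g_L)]/(r−g_L), with H = 6/2 = 3.
P₀ = 8.75 × [(1+0.032) + 3×(0.25−0.032)] / (0.0958−0.032)
   = 8.75 × 1.6860 / 0.0638 = 231.2304

$231.23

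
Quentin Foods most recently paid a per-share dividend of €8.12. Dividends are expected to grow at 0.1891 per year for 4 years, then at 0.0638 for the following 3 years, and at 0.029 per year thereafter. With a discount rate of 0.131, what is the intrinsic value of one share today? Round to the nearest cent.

Three-stage DDM. Project D₁…D_7; terminal Gordon value at t=7 with g = 0.029; discount at r = 0.131.
D_1 = 9.6555
D_2 = 11.4813
D_3 = 13.6525
D_4 = 16.2341
D_5 = 17.2699
D_6 = 18.3717
D_7 = 19.5438
TV_7 = 20.1106/(0.131−0.029) = 197.1627
P₀ = Σ Dₜ/(1+r)ᵗ + TV_7/(1+r)^7 = 146.5255

€146.53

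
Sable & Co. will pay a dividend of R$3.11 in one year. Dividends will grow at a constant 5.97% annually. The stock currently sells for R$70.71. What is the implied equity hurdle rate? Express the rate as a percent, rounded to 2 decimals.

Rearranging the constant-growth DDM: r = D₁/P₀ + g.
r = 3.1100 / 70.71 + 0.0597 = 0.04398 + 0.0597 = 0.10368

10.37%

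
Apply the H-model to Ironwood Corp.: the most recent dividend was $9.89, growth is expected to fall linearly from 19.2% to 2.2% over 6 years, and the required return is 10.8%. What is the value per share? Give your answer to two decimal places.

$176.18

H-model: P₀ = D₀[(1+g_L) + H(g_S−g_L)]/(r−g_L), with H = 6/2 = 3.
P₀ = 9.89 × [(1+0.022) + 3×(0.192−0.022)] / (0.108−0.022)
   = 9.89 × 1.5320 / 0.086 = 176.1800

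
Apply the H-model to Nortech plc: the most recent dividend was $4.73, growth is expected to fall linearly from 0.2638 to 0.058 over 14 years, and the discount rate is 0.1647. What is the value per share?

H-model: P₀ = D₀[(1+g_L) + H(g_S−g_L)]/(r−g_L), with H = 14/2 = 7.
P₀ = 4.73 × [(1+0.058) + 7×(0.2638−0.058)] / (0.1647−0.058)
   = 4.73 × 2.4986 / 0.1067 = 110.7627

$110.76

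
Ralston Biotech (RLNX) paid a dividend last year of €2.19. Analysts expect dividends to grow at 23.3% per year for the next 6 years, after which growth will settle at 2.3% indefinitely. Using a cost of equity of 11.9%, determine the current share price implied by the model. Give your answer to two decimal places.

€60.48

Two-stage DDM. Project D₁…D_6 at 0.233, terminal growth 0.023, discount at r = 0.119.
D_1 = 2.7003
D_2 = 3.3294
D_3 = 4.1052
D_4 = 5.0617
D_5 = 6.2411
D_6 = 7.6952
Terminal value at t=6: TV = D_7/(r−g) = 7.8722/(0.119−0.023) = 82.0025
P₀ = 2.7003/(1+0.119)^1 + 3.3294/(1+0.119)^2 + 4.1052/(1+0.119)^3 + 5.0617/(1+0.119)^4 + 6.2411/(1+0.119)^5 + 7.6952/(1+0.119)^6 + 82.0025/(1+0.119)^6 = 60.4753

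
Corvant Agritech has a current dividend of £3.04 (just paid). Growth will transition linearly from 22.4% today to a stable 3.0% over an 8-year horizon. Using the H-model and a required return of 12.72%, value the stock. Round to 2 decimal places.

£56.48

H-model: P₀ = D₀[(1+g_L) + H(g_S−g_L)]/(r−g_L), with H = 8/2 = 4.
P₀ = 3.04 × [(1+0.03) + 4×(0.224−0.03)] / (0.1272−0.03)
   = 3.04 × 1.8060 / 0.0972 = 56.4840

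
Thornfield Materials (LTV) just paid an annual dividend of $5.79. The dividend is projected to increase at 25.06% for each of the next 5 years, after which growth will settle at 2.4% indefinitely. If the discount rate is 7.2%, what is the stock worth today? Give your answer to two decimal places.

Two-stage DDM. Project D₁…D_5 at 0.2506, terminal growth 0.024, discount at r = 0.072.
D_1 = 7.2410
D_2 = 9.0556
D_3 = 11.3249
D_4 = 14.1629
D_5 = 17.7121
Terminal value at t=5: TV = D_6/(r−g) = 18.1372/(0.072−0.024) = 377.8587
P₀ = 7.2410/(1+0.072)^1 + 9.0556/(1+0.072)^2 + 11.3249/(1+0.072)^3 + 14.1629/(1+0.072)^4 + 17.7121/(1+0.072)^5 + 377.8587/(1+0.072)^5 = 313.9673

$313.97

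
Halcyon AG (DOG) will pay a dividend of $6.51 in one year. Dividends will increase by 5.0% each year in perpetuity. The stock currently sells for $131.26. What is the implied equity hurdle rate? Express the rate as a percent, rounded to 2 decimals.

9.96%

Rearranging the constant-growth DDM: r = D₁/P₀ + g.
r = 6.5100 / 131.26 + 0.05 = 0.04960 + 0.05 = 0.09960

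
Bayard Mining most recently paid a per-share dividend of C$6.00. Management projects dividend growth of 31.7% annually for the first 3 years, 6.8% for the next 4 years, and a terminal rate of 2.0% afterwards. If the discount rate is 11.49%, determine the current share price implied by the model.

C$150.43

Three-stage DDM. Project D₁…D_7; terminal Gordon value at t=7 with g = 0.02; discount at r = 0.1149.
D_1 = 7.9020
D_2 = 10.4069
D_3 = 13.7059
D_4 = 14.6379
D_5 = 15.6333
D_6 = 16.6964
D_7 = 17.8317
TV_7 = 18.1884/(0.1149−0.02) = 191.6583
P₀ = Σ Dₜ/(1+r)ᵗ + TV_7/(1+r)^7 = 150.4325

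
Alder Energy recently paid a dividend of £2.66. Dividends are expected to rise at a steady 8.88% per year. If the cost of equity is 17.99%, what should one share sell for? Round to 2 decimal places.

£31.79

Gordon growth model: P₀ = D₁/(r − g). D₁ = 2.66 × (1 + 0.0888) = 2.8962.
P₀ = 2.8962 / (0.1799 − 0.0888) = 2.8962 / 0.0911 = 31.7915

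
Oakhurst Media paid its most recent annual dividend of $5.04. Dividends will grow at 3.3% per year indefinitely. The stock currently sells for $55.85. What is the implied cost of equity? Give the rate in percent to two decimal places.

12.62%

Rearranging the constant-growth DDM: r = D₁/P₀ + g.
D₁ = 5.04 × (1 + 0.033) = 5.2063.
r = 5.2063 / 55.85 + 0.033 = 0.09322 + 0.033 = 0.12622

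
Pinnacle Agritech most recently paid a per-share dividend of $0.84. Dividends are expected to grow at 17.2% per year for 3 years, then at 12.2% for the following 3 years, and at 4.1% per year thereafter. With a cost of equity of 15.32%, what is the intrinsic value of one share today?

Three-stage DDM. Project D₁…D_6; terminal Gordon value at t=6 with g = 0.041; discount at r = 0.1532.
D_1 = 0.9845
D_2 = 1.1538
D_3 = 1.3523
D_4 = 1.5172
D_5 = 1.7023
D_6 = 1.9100
TV_6 = 1.9883/(0.1532−0.041) = 17.7214
P₀ = Σ Dₜ/(1+r)ᵗ + TV_6/(1+r)^6 = 12.6425

$12.64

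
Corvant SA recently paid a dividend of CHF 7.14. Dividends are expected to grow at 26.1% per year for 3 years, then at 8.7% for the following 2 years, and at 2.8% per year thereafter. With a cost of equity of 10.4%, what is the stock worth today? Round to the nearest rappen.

Three-stage DDM. Project D₁…D_5; terminal Gordon value at t=5 with g = 0.028; discount at r = 0.104.
D_1 = 9.0035
D_2 = 11.3535
D_3 = 14.3167
D_4 = 15.5623
D_5 = 16.9162
TV_5 = 17.3898/(0.104−0.028) = 228.8137
P₀ = Σ Dₜ/(1+r)ᵗ + TV_5/(1+r)^5 = 188.4212

CHF 188.42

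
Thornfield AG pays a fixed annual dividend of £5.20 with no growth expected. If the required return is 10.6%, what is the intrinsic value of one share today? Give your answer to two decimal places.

£49.06

Zero-growth DDM (perpetuity): P₀ = D/r = 5.20 / 0.106 = 49.0566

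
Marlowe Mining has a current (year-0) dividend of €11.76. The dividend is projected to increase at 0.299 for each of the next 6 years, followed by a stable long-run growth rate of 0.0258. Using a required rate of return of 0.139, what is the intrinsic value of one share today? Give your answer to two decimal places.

€349.11

Two-stage DDM. Project D₁…D_6 at 0.299, terminal growth 0.0258, discount at r = 0.139.
D_1 = 15.2762
D_2 = 19.8438
D_3 = 25.7771
D_4 = 33.4845
D_5 = 43.4964
D_6 = 56.5018
Terminal value at t=6: TV = D_7/(r−g) = 57.9595/(0.139−0.0258) = 512.0101
P₀ = 15.2762/(1+0.139)^1 + 19.8438/(1+0.139)^2 + 25.7771/(1+0.139)^3 + 33.4845/(1+0.139)^4 + 43.4964/(1+0.139)^5 + 56.5018/(1+0.139)^6 + 512.0101/(1+0.139)^6 = 349.1117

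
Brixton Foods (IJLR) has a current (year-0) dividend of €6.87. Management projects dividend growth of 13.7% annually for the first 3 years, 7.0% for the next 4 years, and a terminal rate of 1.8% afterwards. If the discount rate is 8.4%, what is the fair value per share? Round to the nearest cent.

Three-stage DDM. Project D₁…D_7; terminal Gordon value at t=7 with g = 0.018; discount at r = 0.084.
D_1 = 7.8112
D_2 = 8.8813
D_3 = 10.0981
D_4 = 10.8049
D_5 = 11.5613
D_6 = 12.3706
D_7 = 13.2365
TV_7 = 13.4748/(0.084−0.018) = 204.1630
P₀ = Σ Dₜ/(1+r)ᵗ + TV_7/(1+r)^7 = 169.4761

€169.48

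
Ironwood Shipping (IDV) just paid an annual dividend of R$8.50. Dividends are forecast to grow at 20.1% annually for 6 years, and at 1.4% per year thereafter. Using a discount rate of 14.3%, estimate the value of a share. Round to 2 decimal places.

R$150.78

Two-stage DDM. Project D₁…D_6 at 0.201, terminal growth 0.014, discount at r = 0.143.
D_1 = 10.2085
D_2 = 12.2604
D_3 = 14.7248
D_4 = 17.6844
D_5 = 21.2390
D_6 = 25.5080
Terminal value at t=6: TV = D_7/(r−g) = 25.8651/(0.143−0.014) = 200.5050
P₀ = 10.2085/(1+0.143)^1 + 12.2604/(1+0.143)^2 + 14.7248/(1+0.143)^3 + 17.6844/(1+0.143)^4 + 21.2390/(1+0.143)^5 + 25.5080/(1+0.143)^6 + 200.5050/(1+0.143)^6 = 150.7821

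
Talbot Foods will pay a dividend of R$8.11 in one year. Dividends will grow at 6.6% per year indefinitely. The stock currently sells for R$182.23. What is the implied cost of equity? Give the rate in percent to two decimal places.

11.05%

Rearranging the constant-growth DDM: r = D₁/P₀ + g.
r = 8.1100 / 182.23 + 0.066 = 0.04450 + 0.066 = 0.11050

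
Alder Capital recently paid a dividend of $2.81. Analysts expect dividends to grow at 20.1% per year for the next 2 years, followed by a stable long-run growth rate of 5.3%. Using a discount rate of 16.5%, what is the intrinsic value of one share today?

Two-stage DDM. Project D₁…D_2 at 0.201, terminal growth 0.053, discount at r = 0.165.
D_1 = 3.3748
D_2 = 4.0531
Terminal value at t=2: TV = D_3/(r−g) = 4.2680/(0.165−0.053) = 38.1068
P₀ = 3.3748/(1+0.165)^1 + 4.0531/(1+0.165)^2 + 38.1068/(1+0.165)^2 = 33.9602

$33.96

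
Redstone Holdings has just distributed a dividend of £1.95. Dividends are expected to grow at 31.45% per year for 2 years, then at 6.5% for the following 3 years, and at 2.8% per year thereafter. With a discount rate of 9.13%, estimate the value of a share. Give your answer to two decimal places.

Three-stage DDM. Project D₁…D_5; terminal Gordon value at t=5 with g = 0.028; discount at r = 0.0913.
D_1 = 2.5633
D_2 = 3.3694
D_3 = 3.5884
D_4 = 3.8217
D_5 = 4.0701
TV_5 = 4.1841/(0.0913−0.028) = 66.0989
P₀ = Σ Dₜ/(1+r)ᵗ + TV_5/(1+r)^5 = 55.9676

£55.97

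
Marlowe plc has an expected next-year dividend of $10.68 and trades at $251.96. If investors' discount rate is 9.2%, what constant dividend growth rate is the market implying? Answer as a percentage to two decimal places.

4.96%

From P₀ = D₁/(r − g), the implied growth is g = r − D₁/P₀.
g = 0.092 − 10.68/251.96 = 0.092 − 0.04239 = 0.04961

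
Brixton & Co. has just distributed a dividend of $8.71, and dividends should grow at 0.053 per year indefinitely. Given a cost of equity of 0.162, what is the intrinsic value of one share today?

$84.14

Gordon growth model: P₀ = D₁/(r − g). D₁ = 8.71 × (1 + 0.053) = 9.1716.
P₀ = 9.1716 / (0.162 − 0.053) = 9.1716 / 0.109 = 84.1434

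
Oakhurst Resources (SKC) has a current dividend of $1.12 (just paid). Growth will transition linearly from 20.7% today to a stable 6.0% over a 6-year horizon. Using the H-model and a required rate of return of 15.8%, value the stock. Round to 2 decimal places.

$17.15

H-model: P₀ = D₀[(1+g_L) + H(g_S−g_L)]/(r−g_L), with H = 6/2 = 3.
P₀ = 1.12 × [(1+0.06) + 3×(0.207−0.06)] / (0.158−0.06)
   = 1.12 × 1.5010 / 0.098 = 17.1543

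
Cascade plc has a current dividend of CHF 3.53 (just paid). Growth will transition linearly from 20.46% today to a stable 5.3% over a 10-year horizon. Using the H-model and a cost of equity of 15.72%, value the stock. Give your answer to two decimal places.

CHF 61.35

H-model: P₀ = D₀[(1+g_L) + H(g_S−g_L)]/(r−g_L), with H = 10/2 = 5.
P₀ = 3.53 × [(1+0.053) + 5×(0.2046−0.053)] / (0.1572−0.053)
   = 3.53 × 1.8110 / 0.1042 = 61.3515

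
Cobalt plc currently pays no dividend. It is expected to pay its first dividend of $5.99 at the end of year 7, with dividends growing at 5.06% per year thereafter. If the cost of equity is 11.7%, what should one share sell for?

Deferred-dividend DDM. At t=6 the remaining stream is a growing perpetuity with first payment D_7 = 5.99.
V_6 = D_7/(r−g) = 5.99/(0.117−0.0506) = 90.2108
P₀ = V_6/(1+r)^6 = 90.2108/(1+0.117)^6 = 46.4451

$46.45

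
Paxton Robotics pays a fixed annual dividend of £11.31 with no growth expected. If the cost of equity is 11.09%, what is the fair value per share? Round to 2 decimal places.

£101.98

Zero-growth DDM (perpetuity): P₀ = D/r = 11.31 / 0.1109 = 101.9838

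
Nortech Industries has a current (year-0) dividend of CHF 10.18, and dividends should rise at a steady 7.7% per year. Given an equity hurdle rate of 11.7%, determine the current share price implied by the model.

CHF 274.10

Gordon growth model: P₀ = D₁/(r − g). D₁ = 10.18 × (1 + 0.077) = 10.9639.
P₀ = 10.9639 / (0.117 − 0.077) = 10.9639 / 0.04 = 274.0965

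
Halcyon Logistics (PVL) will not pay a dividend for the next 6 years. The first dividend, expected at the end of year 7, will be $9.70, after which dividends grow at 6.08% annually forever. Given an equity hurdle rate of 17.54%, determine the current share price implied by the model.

Deferred-dividend DDM. At t=6 the remaining stream is a growing perpetuity with first payment D_7 = 9.70.
V_6 = D_7/(r−g) = 9.70/(0.1754−0.0608) = 84.6422
P₀ = V_6/(1+r)^6 = 84.6422/(1+0.1754)^6 = 32.0976

$32.10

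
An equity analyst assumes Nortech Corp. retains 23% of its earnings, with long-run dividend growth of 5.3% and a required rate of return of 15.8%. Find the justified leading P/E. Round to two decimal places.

7.33

Payout ratio b = 1 − 0.23 = 0.77.
Justified leading P/E = b/(r−g) = 0.77/(0.158−0.053) = 7.3333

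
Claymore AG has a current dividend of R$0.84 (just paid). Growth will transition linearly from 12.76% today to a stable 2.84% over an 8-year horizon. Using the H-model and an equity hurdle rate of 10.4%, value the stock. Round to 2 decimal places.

H-model: P₀ = D₀[(1+g_L) + H(g_S−g_L)]/(r−g_L), with H = 8/2 = 4.
P₀ = 0.84 × [(1+0.0284) + 4×(0.1276−0.0284)] / (0.104−0.0284)
   = 0.84 × 1.4252 / 0.0756 = 15.8356

R$15.84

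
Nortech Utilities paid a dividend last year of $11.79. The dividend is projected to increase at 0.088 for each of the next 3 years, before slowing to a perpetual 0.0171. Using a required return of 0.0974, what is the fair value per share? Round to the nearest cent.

$180.30

Two-stage DDM. Project D₁…D_3 at 0.088, terminal growth 0.0171, discount at r = 0.0974.
D_1 = 12.8275
D_2 = 13.9563
D_3 = 15.1845
Terminal value at t=3: TV = D_4/(r−g) = 15.4442/(0.0974−0.0171) = 192.3307
P₀ = 12.8275/(1+0.0974)^1 + 13.9563/(1+0.0974)^2 + 15.1845/(1+0.0974)^3 + 192.3307/(1+0.0974)^3 = 180.2979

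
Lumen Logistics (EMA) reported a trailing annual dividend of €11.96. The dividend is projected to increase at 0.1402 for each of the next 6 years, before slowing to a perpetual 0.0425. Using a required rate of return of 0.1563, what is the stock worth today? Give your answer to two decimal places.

€169.07

Two-stage DDM. Project D₁…D_6 at 0.1402, terminal growth 0.0425, discount at r = 0.1563.
D_1 = 13.6368
D_2 = 15.5487
D_3 = 17.7286
D_4 = 20.2141
D_5 = 23.0482
D_6 = 26.2795
Terminal value at t=6: TV = D_7/(r−g) = 27.3964/(0.1563−0.0425) = 240.7416
P₀ = 13.6368/(1+0.1563)^1 + 15.5487/(1+0.1563)^2 + 17.7286/(1+0.1563)^3 + 20.2141/(1+0.1563)^4 + 23.0482/(1+0.1563)^5 + 26.2795/(1+0.1563)^6 + 240.7416/(1+0.1563)^6 = 169.0658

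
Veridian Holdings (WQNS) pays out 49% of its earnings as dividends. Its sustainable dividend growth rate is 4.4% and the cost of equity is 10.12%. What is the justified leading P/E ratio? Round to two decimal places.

8.57

Justified leading P/E = b/(r−g) = 0.49/(0.1012−0.044) = 8.5664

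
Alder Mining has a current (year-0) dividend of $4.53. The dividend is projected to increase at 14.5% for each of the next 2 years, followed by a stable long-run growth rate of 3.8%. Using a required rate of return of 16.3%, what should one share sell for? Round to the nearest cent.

$45.31

Two-stage DDM. Project D₁…D_2 at 0.145, terminal growth 0.038, discount at r = 0.163.
D_1 = 5.1869
D_2 = 5.9389
Terminal value at t=2: TV = D_3/(r−g) = 6.1646/(0.163−0.038) = 49.3170
P₀ = 5.1869/(1+0.163)^1 + 5.9389/(1+0.163)^2 + 49.3170/(1+0.163)^2 = 45.3125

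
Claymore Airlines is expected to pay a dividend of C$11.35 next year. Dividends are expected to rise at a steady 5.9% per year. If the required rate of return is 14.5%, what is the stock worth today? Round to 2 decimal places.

C$131.98

Gordon growth model: P₀ = D₁/(r − g), with D₁ = 11.35 given directly.
P₀ = 11.3500 / (0.145 − 0.059) = 11.3500 / 0.086 = 131.9767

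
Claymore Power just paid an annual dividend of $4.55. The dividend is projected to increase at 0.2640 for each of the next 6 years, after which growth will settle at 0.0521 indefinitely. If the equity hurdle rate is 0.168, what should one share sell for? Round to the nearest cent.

$102.67

Two-stage DDM. Project D₁…D_6 at 0.264, terminal growth 0.0521, discount at r = 0.168.
D_1 = 5.7512
D_2 = 7.2695
D_3 = 9.1887
D_4 = 11.6145
D_5 = 14.6807
D_6 = 18.5564
Terminal value at t=6: TV = D_7/(r−g) = 19.5232/(0.168−0.0521) = 168.4486
P₀ = 5.7512/(1+0.168)^1 + 7.2695/(1+0.168)^2 + 9.1887/(1+0.168)^3 + 11.6145/(1+0.168)^4 + 14.6807/(1+0.168)^5 + 18.5564/(1+0.168)^6 + 168.4486/(1+0.168)^6 = 102.6675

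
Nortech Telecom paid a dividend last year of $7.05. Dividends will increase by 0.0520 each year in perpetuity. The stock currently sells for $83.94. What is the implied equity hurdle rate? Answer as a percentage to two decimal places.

Rearranging the constant-growth DDM: r = D₁/P₀ + g.
D₁ = 7.05 × (1 + 0.052) = 7.4166.
r = 7.4166 / 83.94 + 0.052 = 0.08836 + 0.052 = 0.14036

14.04%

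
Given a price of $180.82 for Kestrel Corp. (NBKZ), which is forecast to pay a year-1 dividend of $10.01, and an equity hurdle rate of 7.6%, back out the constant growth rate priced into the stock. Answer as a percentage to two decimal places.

From P₀ = D₁/(r − g), the implied growth is g = r − D₁/P₀.
g = 0.076 − 10.01/180.82 = 0.076 − 0.05536 = 0.02064

2.06%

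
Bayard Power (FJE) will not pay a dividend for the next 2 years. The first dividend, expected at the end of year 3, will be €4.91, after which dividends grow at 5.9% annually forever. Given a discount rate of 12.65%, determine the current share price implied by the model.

€57.32

Deferred-dividend DDM. At t=2 the remaining stream is a growing perpetuity with first payment D_3 = 4.91.
V_2 = D_3/(r−g) = 4.91/(0.1265−0.059) = 72.7407
P₀ = V_2/(1+r)^2 = 72.7407/(1+0.1265)^2 = 57.3212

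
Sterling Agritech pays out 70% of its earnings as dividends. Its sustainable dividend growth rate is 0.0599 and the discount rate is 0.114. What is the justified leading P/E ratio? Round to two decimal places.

12.94

Justified leading P/E = b/(r−g) = 0.70/(0.114−0.0599) = 12.9390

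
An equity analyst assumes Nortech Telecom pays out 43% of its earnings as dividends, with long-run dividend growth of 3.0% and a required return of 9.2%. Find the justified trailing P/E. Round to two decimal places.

Justified trailing P/E = b(1+g)/(r−g) = 0.43×(1+0.03)/(0.092−0.03) = 7.1435

7.14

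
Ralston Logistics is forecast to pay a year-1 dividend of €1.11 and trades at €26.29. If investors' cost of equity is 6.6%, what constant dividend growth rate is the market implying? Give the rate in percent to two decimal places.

From P₀ = D₁/(r − g), the implied growth is g = r − D₁/P₀.
g = 0.066 − 1.11/26.29 = 0.066 − 0.04222 = 0.02378

2.38%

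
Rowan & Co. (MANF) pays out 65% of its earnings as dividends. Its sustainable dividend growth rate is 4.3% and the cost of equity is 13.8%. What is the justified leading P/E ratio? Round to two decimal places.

Justified leading P/E = b/(r−g) = 0.65/(0.138−0.043) = 6.8421

6.84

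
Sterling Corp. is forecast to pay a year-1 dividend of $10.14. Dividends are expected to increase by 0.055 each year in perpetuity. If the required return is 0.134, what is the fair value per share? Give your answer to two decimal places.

Gordon growth model: P₀ = D₁/(r − g), with D₁ = 10.14 given directly.
P₀ = 10.1400 / (0.134 − 0.055) = 10.1400 / 0.079 = 128.3544

$128.35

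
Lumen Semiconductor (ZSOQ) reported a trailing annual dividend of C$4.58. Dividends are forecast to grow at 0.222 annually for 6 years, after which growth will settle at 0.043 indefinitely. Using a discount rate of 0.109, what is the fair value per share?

Two-stage DDM. Project D₁…D_6 at 0.222, terminal growth 0.043, discount at r = 0.109.
D_1 = 5.5968
D_2 = 6.8392
D_3 = 8.3576
D_4 = 10.2129
D_5 = 12.4802
D_6 = 15.2508
Terminal value at t=6: TV = D_7/(r−g) = 15.9066/(0.109−0.043) = 241.0089
P₀ = 5.5968/(1+0.109)^1 + 6.8392/(1+0.109)^2 + 8.3576/(1+0.109)^3 + 10.2129/(1+0.109)^4 + 12.4802/(1+0.109)^5 + 15.2508/(1+0.109)^6 + 241.0089/(1+0.109)^6 = 168.6766

C$168.68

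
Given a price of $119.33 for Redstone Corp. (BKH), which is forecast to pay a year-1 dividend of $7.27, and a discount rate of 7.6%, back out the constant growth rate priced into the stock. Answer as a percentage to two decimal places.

1.51%

From P₀ = D₁/(r − g), the implied growth is g = r − D₁/P₀.
g = 0.076 − 7.27/119.33 = 0.076 − 0.06092 = 0.01508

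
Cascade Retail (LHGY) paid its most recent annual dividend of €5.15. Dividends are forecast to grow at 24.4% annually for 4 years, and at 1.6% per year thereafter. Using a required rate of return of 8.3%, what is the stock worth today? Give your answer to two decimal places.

Two-stage DDM. Project D₁…D_4 at 0.244, terminal growth 0.016, discount at r = 0.083.
D_1 = 6.4066
D_2 = 7.9698
D_3 = 9.9144
D_4 = 12.3336
Terminal value at t=4: TV = D_5/(r−g) = 12.5309/(0.083−0.016) = 187.0284
P₀ = 6.4066/(1+0.083)^1 + 7.9698/(1+0.083)^2 + 9.9144/(1+0.083)^3 + 12.3336/(1+0.083)^4 + 187.0284/(1+0.083)^4 = 165.4359

€165.44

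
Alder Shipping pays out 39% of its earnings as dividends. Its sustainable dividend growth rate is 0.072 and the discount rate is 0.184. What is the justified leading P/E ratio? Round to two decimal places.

3.48

Justified leading P/E = b/(r−g) = 0.39/(0.184−0.072) = 3.4821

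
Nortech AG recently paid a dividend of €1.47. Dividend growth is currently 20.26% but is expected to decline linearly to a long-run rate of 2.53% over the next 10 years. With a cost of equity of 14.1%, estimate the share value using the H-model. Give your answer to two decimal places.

€24.29

H-model: P₀ = D₀[(1+g_L) + H(g_S−g_L)]/(r−g_L), with H = 10/2 = 5.
P₀ = 1.47 × [(1+0.0253) + 5×(0.2026−0.0253)] / (0.141−0.0253)
   = 1.47 × 1.9118 / 0.1157 = 24.2899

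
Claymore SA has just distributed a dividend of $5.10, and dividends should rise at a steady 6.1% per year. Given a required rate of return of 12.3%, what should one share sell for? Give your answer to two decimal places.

Gordon growth model: P₀ = D₁/(r − g). D₁ = 5.10 × (1 + 0.061) = 5.4111.
P₀ = 5.4111 / (0.123 − 0.061) = 5.4111 / 0.062 = 87.2758

$87.28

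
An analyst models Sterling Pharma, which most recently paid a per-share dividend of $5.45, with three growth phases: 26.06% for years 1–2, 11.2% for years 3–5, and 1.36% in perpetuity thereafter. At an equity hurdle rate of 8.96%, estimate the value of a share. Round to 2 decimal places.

$139.81

Three-stage DDM. Project D₁…D_5; terminal Gordon value at t=5 with g = 0.0136; discount at r = 0.0896.
D_1 = 6.8703
D_2 = 8.6607
D_3 = 9.6307
D_4 = 10.7093
D_5 = 11.9087
TV_5 = 12.0707/(0.0896−0.0136) = 158.8249
P₀ = Σ Dₜ/(1+r)ᵗ + TV_5/(1+r)^5 = 139.8118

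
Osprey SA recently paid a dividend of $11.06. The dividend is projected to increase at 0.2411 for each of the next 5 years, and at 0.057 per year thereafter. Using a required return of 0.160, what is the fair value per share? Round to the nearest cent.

Two-stage DDM. Project D₁…D_5 at 0.2411, terminal growth 0.057, discount at r = 0.16.
D_1 = 13.7266
D_2 = 17.0360
D_3 = 21.1434
D_4 = 26.2411
D_5 = 32.5678
Terminal value at t=5: TV = D_6/(r−g) = 34.4242/(0.16−0.057) = 334.2156
P₀ = 13.7266/(1+0.16)^1 + 17.0360/(1+0.16)^2 + 21.1434/(1+0.16)^3 + 26.2411/(1+0.16)^4 + 32.5678/(1+0.16)^5 + 334.2156/(1+0.16)^5 = 227.1626

$227.16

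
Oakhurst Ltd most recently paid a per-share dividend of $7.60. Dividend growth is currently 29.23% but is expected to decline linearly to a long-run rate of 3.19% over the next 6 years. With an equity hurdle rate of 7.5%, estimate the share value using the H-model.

H-model: P₀ = D₀[(1+g_L) + H(g_S−g_L)]/(r−g_L), with H = 6/2 = 3.
P₀ = 7.60 × [(1+0.0319) + 3×(0.2923−0.0319)] / (0.075−0.0319)
   = 7.60 × 1.8131 / 0.0431 = 319.7114

$319.71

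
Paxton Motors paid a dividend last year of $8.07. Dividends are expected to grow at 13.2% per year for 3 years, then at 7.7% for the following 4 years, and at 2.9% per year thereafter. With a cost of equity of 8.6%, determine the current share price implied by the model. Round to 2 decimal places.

$221.72

Three-stage DDM. Project D₁…D_7; terminal Gordon value at t=7 with g = 0.029; discount at r = 0.086.
D_1 = 9.1352
D_2 = 10.3411
D_3 = 11.7061
D_4 = 12.6075
D_5 = 13.5783
D_6 = 14.6238
D_7 = 15.7498
TV_7 = 16.2066/(0.086−0.029) = 284.3257
P₀ = Σ Dₜ/(1+r)ᵗ + TV_7/(1+r)^7 = 221.7170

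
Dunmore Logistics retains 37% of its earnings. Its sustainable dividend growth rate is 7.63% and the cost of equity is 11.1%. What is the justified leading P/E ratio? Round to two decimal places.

18.16

Payout ratio b = 1 − 0.37 = 0.63.
Justified leading P/E = b/(r−g) = 0.63/(0.111−0.0763) = 18.1556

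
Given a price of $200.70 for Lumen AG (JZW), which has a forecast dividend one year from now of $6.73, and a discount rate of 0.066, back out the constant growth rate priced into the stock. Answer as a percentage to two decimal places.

From P₀ = D₁/(r − g), the implied growth is g = r − D₁/P₀.
g = 0.066 − 6.73/200.70 = 0.066 − 0.03353 = 0.03247

3.25%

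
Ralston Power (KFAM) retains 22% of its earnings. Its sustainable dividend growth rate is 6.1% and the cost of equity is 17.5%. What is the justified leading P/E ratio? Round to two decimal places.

Payout ratio b = 1 − 0.22 = 0.78.
Justified leading P/E = b/(r−g) = 0.78/(0.175−0.061) = 6.8421

6.84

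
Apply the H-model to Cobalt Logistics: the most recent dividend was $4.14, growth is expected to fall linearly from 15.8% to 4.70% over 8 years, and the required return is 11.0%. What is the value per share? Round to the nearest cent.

H-model: P₀ = D₀[(1+g_L) + H(g_S−g_L)]/(r−g_L), with H = 8/2 = 4.
P₀ = 4.14 × [(1+0.047) + 4×(0.158−0.047)] / (0.11−0.047)
   = 4.14 × 1.4910 / 0.063 = 97.9800

$97.98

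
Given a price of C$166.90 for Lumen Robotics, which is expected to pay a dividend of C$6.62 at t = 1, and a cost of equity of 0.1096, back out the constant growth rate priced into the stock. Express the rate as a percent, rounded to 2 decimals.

From P₀ = D₁/(r − g), the implied growth is g = r − D₁/P₀.
g = 0.1096 − 6.62/166.90 = 0.1096 − 0.03966 = 0.06994

6.99%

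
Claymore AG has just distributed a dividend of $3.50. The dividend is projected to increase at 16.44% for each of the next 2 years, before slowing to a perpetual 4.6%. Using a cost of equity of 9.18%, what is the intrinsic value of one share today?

$98.63

Two-stage DDM. Project D₁…D_2 at 0.1644, terminal growth 0.046, discount at r = 0.0918.
D_1 = 4.0754
D_2 = 4.7454
Terminal value at t=2: TV = D_3/(r−g) = 4.9637/(0.0918−0.046) = 108.3774
P₀ = 4.0754/(1+0.0918)^1 + 4.7454/(1+0.0918)^2 + 108.3774/(1+0.0918)^2 = 98.6322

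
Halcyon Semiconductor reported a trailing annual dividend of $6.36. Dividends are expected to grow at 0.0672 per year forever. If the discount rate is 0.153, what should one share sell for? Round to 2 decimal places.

$79.11

Gordon growth model: P₀ = D₁/(r − g). D₁ = 6.36 × (1 + 0.0672) = 6.7874.
P₀ = 6.7874 / (0.153 − 0.0672) = 6.7874 / 0.0858 = 79.1071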